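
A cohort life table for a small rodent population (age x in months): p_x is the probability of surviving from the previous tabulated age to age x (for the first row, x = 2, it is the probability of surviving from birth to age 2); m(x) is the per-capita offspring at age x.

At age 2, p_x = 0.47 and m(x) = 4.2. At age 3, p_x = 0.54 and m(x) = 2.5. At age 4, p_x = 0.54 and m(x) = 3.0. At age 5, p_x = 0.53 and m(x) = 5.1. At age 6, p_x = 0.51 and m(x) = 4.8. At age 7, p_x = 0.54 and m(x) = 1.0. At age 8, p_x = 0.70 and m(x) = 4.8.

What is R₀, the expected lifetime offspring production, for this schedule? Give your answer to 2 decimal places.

Survivorship from birth: l_x = p_2·p_3·…·p_x.
  l_2 = 0.47000
  l_3 = 0.25380
  l_4 = 0.13705
  l_5 = 0.07264
  l_6 = 0.03705
  l_7 = 0.02000
  l_8 = 0.01400
R₀ = Σ l_x m(x):
  age 2: 0.47000 × 4.2 = 1.9740
  age 3: 0.25380 × 2.5 = 0.6345
  age 4: 0.13705 × 3.0 = 0.4112
  age 5: 0.07264 × 5.1 = 0.3705
  age 6: 0.03705 × 4.8 = 0.1778
  age 7: 0.02000 × 1.0 = 0.0200
  age 8: 0.01400 × 4.8 = 0.0672
R₀ = 1.9740 + 0.6345 + 0.4112 + 0.3705 + 0.1778 + 0.0200 + 0.0672 = 3.6552

3.66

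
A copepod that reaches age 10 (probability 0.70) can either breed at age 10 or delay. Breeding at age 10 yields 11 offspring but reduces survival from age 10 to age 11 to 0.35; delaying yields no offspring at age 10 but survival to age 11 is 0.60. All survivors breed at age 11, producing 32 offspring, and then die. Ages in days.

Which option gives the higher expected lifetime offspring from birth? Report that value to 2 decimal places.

15.54

breed at age 10: R₀ = 0.70 × (11 + 0.35 × 32) = 0.70 × 22.2000 = 15.5400
delay to age 11: R₀ = 0.70 × (0.60 × 32) = 0.70 × 19.2000 = 13.4400
Higher: breed at age 10 (15.5400).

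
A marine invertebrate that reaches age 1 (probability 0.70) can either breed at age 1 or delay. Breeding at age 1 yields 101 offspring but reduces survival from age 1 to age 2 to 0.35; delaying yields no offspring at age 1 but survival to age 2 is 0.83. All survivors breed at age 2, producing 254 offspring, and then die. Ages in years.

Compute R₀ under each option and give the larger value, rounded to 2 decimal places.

breed at age 1: R₀ = 0.70 × (101 + 0.35 × 254) = 0.70 × 189.9000 = 132.9300
delay to age 2: R₀ = 0.70 × (0.83 × 254) = 0.70 × 210.8200 = 147.5740
Higher: delay to age 2 (147.5740).

147.57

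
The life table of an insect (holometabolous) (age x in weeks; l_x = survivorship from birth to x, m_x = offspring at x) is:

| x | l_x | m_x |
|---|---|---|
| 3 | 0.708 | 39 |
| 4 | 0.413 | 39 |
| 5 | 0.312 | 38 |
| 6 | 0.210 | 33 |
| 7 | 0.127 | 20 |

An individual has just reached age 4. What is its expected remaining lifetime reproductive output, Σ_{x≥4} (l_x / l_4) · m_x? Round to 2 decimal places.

90.64

l_4 = 0.413. Conditional survival from age 4 to x is l_x / l_4.
  x=4: (0.413/0.413) × 39 = 39.0000
  x=5: (0.312/0.413) × 38 = 28.7070
  x=6: (0.210/0.413) × 33 = 16.7797
  x=7: (0.127/0.413) × 20 = 6.1501
Sum = 39.0000 + 28.7070 + 16.7797 + 6.1501 = 90.6368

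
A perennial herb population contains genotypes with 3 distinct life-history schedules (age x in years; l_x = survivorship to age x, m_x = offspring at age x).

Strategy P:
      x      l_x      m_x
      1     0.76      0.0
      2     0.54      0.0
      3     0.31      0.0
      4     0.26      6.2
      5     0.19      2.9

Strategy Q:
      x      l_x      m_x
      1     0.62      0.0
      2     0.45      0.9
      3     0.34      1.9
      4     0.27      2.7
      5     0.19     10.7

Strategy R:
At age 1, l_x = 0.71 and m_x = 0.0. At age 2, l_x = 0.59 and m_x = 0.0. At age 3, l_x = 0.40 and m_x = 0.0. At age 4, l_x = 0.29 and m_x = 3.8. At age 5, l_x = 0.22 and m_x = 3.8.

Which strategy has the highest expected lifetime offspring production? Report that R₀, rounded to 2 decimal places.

Strategy P: R₀ = 0.76×0.0 + 0.54×0.0 + 0.31×0.0 + 0.26×6.2 + 0.19×2.9 = 2.1630
Strategy Q: R₀ = 0.62×0.0 + 0.45×0.9 + 0.34×1.9 + 0.27×2.7 + 0.19×10.7 = 3.8130
Strategy R: R₀ = 0.71×0.0 + 0.59×0.0 + 0.40×0.0 + 0.29×3.8 + 0.22×3.8 = 1.9380
Highest R₀: strategy Q with 3.8130.

3.81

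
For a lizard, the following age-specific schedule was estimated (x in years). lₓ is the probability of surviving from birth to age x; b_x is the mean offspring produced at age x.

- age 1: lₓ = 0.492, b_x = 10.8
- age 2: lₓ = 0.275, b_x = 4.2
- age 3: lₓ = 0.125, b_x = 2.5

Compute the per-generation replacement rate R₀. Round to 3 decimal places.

6.781

R₀ = Σ lₓ b_x:
  age 1: 0.492 × 10.8 = 5.3136
  age 2: 0.275 × 4.2 = 1.1550
  age 3: 0.125 × 2.5 = 0.3125
R₀ = 5.3136 + 1.1550 + 0.3125 = 6.7811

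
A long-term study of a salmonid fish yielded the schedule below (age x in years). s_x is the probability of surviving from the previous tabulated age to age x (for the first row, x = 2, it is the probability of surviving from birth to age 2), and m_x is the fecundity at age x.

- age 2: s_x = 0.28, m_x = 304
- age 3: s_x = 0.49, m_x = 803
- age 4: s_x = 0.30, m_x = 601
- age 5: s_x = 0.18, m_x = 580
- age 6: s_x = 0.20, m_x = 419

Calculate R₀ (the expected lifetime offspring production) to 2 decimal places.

224.95

Survivorship from birth: l_x = s_2·s_3·…·s_x.
  l_2 = 0.28000
  l_3 = 0.13720
  l_4 = 0.04116
  l_5 = 0.00741
  l_6 = 0.00148
R₀ = Σ l_x m_x:
  age 2: 0.28000 × 304 = 85.1200
  age 3: 0.13720 × 803 = 110.1716
  age 4: 0.04116 × 601 = 24.7372
  age 5: 0.00741 × 580 = 4.2978
  age 6: 0.00148 × 419 = 0.6201
R₀ = 85.1200 + 110.1716 + 24.7372 + 4.2978 + 0.6201 = 224.9467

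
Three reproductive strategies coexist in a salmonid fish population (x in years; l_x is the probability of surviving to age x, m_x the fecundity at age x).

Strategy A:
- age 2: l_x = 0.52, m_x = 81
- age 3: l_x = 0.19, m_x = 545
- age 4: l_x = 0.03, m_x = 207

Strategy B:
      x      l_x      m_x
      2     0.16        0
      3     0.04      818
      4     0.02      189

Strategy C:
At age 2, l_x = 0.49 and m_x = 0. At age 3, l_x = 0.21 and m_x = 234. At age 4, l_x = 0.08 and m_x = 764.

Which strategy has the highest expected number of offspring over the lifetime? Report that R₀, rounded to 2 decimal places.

Strategy A: R₀ = 0.52×81 + 0.19×545 + 0.03×207 = 151.8800
Strategy B: R₀ = 0.16×0 + 0.04×818 + 0.02×189 = 36.5000
Strategy C: R₀ = 0.49×0 + 0.21×234 + 0.08×764 = 110.2600
Highest R₀: strategy A with 151.8800.

151.88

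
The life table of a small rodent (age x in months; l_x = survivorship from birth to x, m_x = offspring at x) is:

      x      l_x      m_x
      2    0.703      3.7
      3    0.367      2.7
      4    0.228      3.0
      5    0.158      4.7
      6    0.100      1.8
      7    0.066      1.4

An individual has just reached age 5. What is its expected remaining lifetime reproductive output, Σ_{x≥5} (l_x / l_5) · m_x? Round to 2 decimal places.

l_5 = 0.158. Conditional survival from age 5 to x is l_x / l_5.
  x=5: (0.158/0.158) × 4.7 = 4.7000
  x=6: (0.100/0.158) × 1.8 = 1.1392
  x=7: (0.066/0.158) × 1.4 = 0.5848
Sum = 4.7000 + 1.1392 + 0.5848 = 6.4241

6.42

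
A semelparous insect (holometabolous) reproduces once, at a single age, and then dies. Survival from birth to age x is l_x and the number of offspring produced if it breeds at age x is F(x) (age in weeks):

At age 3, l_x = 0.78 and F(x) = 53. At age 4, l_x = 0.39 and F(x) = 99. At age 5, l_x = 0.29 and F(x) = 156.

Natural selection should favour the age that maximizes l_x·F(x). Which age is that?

Expected offspring if breeding at age x = l_x × F(x):
  age 3: 0.78 × 53 = 41.340
  age 4: 0.39 × 99 = 38.610
  age 5: 0.29 × 156 = 45.240
Maximum at age 5 (45.240).

5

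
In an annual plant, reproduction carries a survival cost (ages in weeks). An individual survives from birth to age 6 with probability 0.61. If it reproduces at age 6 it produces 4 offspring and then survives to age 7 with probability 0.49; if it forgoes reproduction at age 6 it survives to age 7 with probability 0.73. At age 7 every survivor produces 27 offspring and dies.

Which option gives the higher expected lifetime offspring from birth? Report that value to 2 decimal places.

12.02

breed at age 6: R₀ = 0.61 × (4 + 0.49 × 27) = 0.61 × 17.2300 = 10.5103
delay to age 7: R₀ = 0.61 × (0.73 × 27) = 0.61 × 19.7100 = 12.0231
Higher: delay to age 7 (12.0231).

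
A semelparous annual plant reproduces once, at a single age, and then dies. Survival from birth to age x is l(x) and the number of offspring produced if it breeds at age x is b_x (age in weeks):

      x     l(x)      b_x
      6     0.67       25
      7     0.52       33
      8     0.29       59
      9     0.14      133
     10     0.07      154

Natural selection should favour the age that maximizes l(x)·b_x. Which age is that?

Expected offspring if breeding at age x = l(x) × b_x:
  age 6: 0.67 × 25 = 16.750
  age 7: 0.52 × 33 = 17.160
  age 8: 0.29 × 59 = 17.110
  age 9: 0.14 × 133 = 18.620
  age 10: 0.07 × 154 = 10.780
Maximum at age 9 (18.620).

9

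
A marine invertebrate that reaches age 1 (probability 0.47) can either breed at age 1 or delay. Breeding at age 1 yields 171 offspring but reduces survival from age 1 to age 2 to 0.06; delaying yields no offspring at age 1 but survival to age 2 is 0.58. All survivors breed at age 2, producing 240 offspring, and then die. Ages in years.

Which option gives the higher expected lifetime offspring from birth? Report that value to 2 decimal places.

breed at age 1: R₀ = 0.47 × (171 + 0.06 × 240) = 0.47 × 185.4000 = 87.1380
delay to age 2: R₀ = 0.47 × (0.58 × 240) = 0.47 × 139.2000 = 65.4240
Higher: breed at age 1 (87.1380).

87.14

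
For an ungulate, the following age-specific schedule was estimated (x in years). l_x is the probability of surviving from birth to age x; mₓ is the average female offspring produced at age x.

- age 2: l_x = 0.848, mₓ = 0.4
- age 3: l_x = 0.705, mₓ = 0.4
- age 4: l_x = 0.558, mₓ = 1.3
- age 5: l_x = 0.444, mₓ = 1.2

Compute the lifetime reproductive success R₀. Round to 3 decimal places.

1.879

R₀ = Σ l_x mₓ:
  age 2: 0.848 × 0.4 = 0.3392
  age 3: 0.705 × 0.4 = 0.2820
  age 4: 0.558 × 1.3 = 0.7254
  age 5: 0.444 × 1.2 = 0.5328
R₀ = 0.3392 + 0.2820 + 0.7254 + 0.5328 = 1.8794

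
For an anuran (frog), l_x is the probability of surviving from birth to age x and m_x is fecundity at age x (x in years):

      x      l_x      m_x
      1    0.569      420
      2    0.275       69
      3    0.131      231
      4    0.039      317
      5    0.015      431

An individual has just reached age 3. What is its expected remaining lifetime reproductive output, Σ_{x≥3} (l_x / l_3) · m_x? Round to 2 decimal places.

l_3 = 0.131. Conditional survival from age 3 to x is l_x / l_3.
  x=3: (0.131/0.131) × 231 = 231.0000
  x=4: (0.039/0.131) × 317 = 94.3740
  x=5: (0.015/0.131) × 431 = 49.3511
Sum = 231.0000 + 94.3740 + 49.3511 = 374.7252

374.73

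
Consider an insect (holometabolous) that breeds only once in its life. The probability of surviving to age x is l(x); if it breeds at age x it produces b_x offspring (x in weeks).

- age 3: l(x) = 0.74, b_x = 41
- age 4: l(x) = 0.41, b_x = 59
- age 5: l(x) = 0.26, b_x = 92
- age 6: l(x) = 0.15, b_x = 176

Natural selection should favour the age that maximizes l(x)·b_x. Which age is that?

Expected offspring if breeding at age x = l(x) × b_x:
  age 3: 0.74 × 41 = 30.340
  age 4: 0.41 × 59 = 24.190
  age 5: 0.26 × 92 = 23.920
  age 6: 0.15 × 176 = 26.400
Maximum at age 3 (30.340).

3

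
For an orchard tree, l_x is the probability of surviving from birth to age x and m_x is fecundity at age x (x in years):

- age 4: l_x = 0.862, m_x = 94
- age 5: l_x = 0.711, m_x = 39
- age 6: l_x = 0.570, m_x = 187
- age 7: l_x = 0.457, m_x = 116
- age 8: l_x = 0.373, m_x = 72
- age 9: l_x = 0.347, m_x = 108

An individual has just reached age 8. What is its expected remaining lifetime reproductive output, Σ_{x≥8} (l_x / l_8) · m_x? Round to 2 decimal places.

l_8 = 0.373. Conditional survival from age 8 to x is l_x / l_8.
  x=8: (0.373/0.373) × 72 = 72.0000
  x=9: (0.347/0.373) × 108 = 100.4718
Sum = 72.0000 + 100.4718 = 172.4718

172.47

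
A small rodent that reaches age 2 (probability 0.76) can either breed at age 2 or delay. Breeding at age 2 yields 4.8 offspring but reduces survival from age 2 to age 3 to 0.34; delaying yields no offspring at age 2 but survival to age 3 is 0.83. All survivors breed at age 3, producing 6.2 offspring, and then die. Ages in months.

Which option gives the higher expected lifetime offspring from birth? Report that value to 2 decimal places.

5.25

breed at age 2: R₀ = 0.76 × (4.8 + 0.34 × 6.2) = 0.76 × 6.9080 = 5.2501
delay to age 3: R₀ = 0.76 × (0.83 × 6.2) = 0.76 × 5.1460 = 3.9110
Higher: breed at age 2 (5.2501).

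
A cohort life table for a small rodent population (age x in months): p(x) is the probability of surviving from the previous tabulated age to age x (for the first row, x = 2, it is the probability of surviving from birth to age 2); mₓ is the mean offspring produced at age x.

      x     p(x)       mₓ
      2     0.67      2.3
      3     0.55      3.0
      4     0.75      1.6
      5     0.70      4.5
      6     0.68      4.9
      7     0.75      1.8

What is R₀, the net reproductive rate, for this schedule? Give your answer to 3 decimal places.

4.781

Survivorship from birth: l_x = p_2·p_3·…·p_x.
  l_2 = 0.67000
  l_3 = 0.36850
  l_4 = 0.27638
  l_5 = 0.19346
  l_6 = 0.13155
  l_7 = 0.09867
R₀ = Σ l_x mₓ:
  age 2: 0.67000 × 2.3 = 1.5410
  age 3: 0.36850 × 3.0 = 1.1055
  age 4: 0.27638 × 1.6 = 0.4422
  age 5: 0.19346 × 4.5 = 0.8706
  age 6: 0.13155 × 4.9 = 0.6446
  age 7: 0.09867 × 1.8 = 0.1776
R₀ = 1.5410 + 1.1055 + 0.4422 + 0.8706 + 0.6446 + 0.1776 = 4.7815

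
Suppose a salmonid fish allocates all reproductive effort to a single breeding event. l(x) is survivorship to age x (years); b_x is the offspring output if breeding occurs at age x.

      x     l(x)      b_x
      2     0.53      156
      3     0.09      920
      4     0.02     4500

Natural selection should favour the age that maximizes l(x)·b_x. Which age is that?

4

Expected offspring if breeding at age x = l(x) × b_x:
  age 2: 0.53 × 156 = 82.680
  age 3: 0.09 × 920 = 82.800
  age 4: 0.02 × 4500 = 90.000
Maximum at age 4 (90.000).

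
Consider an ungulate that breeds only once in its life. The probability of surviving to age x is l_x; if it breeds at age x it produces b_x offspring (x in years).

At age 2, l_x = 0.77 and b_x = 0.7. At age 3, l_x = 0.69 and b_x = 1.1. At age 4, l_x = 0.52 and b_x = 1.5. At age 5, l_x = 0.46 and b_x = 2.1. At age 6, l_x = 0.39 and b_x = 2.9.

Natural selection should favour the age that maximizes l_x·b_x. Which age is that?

6

Expected offspring if breeding at age x = l_x × b_x:
  age 2: 0.77 × 0.7 = 0.539
  age 3: 0.69 × 1.1 = 0.759
  age 4: 0.52 × 1.5 = 0.780
  age 5: 0.46 × 2.1 = 0.966
  age 6: 0.39 × 2.9 = 1.131
Maximum at age 6 (1.131).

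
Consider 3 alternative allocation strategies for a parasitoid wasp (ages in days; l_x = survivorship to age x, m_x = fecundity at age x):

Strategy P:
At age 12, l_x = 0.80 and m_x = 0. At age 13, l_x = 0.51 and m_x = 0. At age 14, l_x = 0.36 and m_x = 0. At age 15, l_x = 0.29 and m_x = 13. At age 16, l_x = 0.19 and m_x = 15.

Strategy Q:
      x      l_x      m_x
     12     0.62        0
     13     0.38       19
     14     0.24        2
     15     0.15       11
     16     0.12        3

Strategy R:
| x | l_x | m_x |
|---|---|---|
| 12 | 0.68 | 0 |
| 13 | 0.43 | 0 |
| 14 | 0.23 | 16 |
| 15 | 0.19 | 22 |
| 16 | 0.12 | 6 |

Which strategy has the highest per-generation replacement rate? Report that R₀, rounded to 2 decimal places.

9.71

Strategy P: R₀ = 0.80×0 + 0.51×0 + 0.36×0 + 0.29×13 + 0.19×15 = 6.6200
Strategy Q: R₀ = 0.62×0 + 0.38×19 + 0.24×2 + 0.15×11 + 0.12×3 = 9.7100
Strategy R: R₀ = 0.68×0 + 0.43×0 + 0.23×16 + 0.19×22 + 0.12×6 = 8.5800
Highest R₀: strategy Q with 9.7100.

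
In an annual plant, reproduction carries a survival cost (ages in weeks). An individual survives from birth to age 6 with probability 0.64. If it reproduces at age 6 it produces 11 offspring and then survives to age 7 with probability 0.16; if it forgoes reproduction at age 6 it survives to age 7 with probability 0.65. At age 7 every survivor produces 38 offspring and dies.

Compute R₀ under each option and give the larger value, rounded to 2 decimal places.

breed at age 6: R₀ = 0.64 × (11 + 0.16 × 38) = 0.64 × 17.0800 = 10.9312
delay to age 7: R₀ = 0.64 × (0.65 × 38) = 0.64 × 24.7000 = 15.8080
Higher: delay to age 7 (15.8080).

15.81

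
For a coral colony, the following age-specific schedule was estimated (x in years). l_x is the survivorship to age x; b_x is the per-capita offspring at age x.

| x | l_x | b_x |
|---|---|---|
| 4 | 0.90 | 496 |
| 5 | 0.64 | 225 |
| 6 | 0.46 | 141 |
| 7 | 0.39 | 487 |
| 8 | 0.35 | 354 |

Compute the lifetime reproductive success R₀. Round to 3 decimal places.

R₀ = Σ l_x b_x:
  age 4: 0.90 × 496 = 446.4000
  age 5: 0.64 × 225 = 144.0000
  age 6: 0.46 × 141 = 64.8600
  age 7: 0.39 × 487 = 189.9300
  age 8: 0.35 × 354 = 123.9000
R₀ = 446.4000 + 144.0000 + 64.8600 + 189.9300 + 123.9000 = 969.0900

969.090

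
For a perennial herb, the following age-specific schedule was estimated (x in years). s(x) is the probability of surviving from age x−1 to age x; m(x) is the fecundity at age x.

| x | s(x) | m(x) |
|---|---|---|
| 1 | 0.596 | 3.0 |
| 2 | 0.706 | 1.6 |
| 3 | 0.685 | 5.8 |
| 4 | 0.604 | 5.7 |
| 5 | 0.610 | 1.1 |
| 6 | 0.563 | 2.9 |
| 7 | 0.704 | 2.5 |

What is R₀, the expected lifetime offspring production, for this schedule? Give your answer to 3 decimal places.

Survivorship from birth: l_x = s_1·s_2·…·s_x.
  l_1 = 0.59600
  l_2 = 0.42078
  l_3 = 0.28823
  l_4 = 0.17409
  l_5 = 0.10620
  l_6 = 0.05979
  l_7 = 0.04209
R₀ = Σ l_x m(x):
  age 1: 0.59600 × 3.0 = 1.7880
  age 2: 0.42078 × 1.6 = 0.6732
  age 3: 0.28823 × 5.8 = 1.6717
  age 4: 0.17409 × 5.7 = 0.9923
  age 5: 0.10620 × 1.1 = 0.1168
  age 6: 0.05979 × 2.9 = 0.1734
  age 7: 0.04209 × 2.5 = 0.1052
R₀ = 1.7880 + 0.6732 + 1.6717 + 0.9923 + 0.1168 + 0.1734 + 0.1052 = 5.5207

5.521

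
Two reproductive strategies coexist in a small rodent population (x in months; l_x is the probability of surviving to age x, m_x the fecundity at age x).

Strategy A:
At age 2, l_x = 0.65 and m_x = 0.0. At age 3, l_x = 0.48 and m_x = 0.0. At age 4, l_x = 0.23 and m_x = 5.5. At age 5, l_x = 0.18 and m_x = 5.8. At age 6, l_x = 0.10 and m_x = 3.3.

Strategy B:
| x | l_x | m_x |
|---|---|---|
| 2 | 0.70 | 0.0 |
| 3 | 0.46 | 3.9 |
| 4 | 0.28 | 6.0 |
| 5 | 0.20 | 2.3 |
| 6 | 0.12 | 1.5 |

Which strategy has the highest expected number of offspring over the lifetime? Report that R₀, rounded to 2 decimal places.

4.11

Strategy A: R₀ = 0.65×0.0 + 0.48×0.0 + 0.23×5.5 + 0.18×5.8 + 0.10×3.3 = 2.6390
Strategy B: R₀ = 0.70×0.0 + 0.46×3.9 + 0.28×6.0 + 0.20×2.3 + 0.12×1.5 = 4.1140
Highest R₀: strategy B with 4.1140.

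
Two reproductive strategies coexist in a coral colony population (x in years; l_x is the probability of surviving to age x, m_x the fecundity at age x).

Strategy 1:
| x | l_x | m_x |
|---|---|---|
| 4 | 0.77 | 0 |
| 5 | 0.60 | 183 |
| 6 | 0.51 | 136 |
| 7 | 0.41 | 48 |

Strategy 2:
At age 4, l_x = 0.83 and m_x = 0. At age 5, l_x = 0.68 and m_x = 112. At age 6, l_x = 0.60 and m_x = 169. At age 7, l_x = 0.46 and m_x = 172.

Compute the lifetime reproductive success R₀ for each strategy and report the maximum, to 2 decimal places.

256.68

Strategy 1: R₀ = 0.77×0 + 0.60×183 + 0.51×136 + 0.41×48 = 198.8400
Strategy 2: R₀ = 0.83×0 + 0.68×112 + 0.60×169 + 0.46×172 = 256.6800
Highest R₀: strategy 2 with 256.6800.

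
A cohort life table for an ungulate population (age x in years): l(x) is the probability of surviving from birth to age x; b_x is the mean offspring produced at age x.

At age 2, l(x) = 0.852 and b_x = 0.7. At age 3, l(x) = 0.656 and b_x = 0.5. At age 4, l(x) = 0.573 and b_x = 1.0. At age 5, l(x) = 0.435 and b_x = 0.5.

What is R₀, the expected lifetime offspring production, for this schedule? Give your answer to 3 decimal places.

R₀ = Σ l(x) b_x:
  age 2: 0.852 × 0.7 = 0.5964
  age 3: 0.656 × 0.5 = 0.3280
  age 4: 0.573 × 1.0 = 0.5730
  age 5: 0.435 × 0.5 = 0.2175
R₀ = 0.5964 + 0.3280 + 0.5730 + 0.2175 = 1.7149

1.715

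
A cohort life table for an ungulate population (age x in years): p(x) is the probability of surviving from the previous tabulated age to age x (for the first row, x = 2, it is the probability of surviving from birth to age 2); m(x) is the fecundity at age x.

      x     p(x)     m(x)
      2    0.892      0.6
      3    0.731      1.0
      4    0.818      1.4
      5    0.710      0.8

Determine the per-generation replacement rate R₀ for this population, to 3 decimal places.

2.237

Survivorship from birth: l_x = p_2·p_3·…·p_x.
  l_2 = 0.89200
  l_3 = 0.65205
  l_4 = 0.53338
  l_5 = 0.37870
R₀ = Σ l_x m(x):
  age 2: 0.89200 × 0.6 = 0.5352
  age 3: 0.65205 × 1.0 = 0.6521
  age 4: 0.53338 × 1.4 = 0.7467
  age 5: 0.37870 × 0.8 = 0.3030
R₀ = 0.5352 + 0.6521 + 0.7467 + 0.3030 = 2.2369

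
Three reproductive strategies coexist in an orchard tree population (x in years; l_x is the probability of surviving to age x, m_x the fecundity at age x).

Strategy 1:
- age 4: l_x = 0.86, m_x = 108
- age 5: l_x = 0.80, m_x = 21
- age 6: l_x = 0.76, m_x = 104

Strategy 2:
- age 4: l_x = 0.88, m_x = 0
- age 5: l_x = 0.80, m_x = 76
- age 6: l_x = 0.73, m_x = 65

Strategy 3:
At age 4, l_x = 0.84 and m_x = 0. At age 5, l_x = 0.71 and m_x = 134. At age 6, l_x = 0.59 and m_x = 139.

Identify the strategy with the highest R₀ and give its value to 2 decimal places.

188.72

Strategy 1: R₀ = 0.86×108 + 0.80×21 + 0.76×104 = 188.7200
Strategy 2: R₀ = 0.88×0 + 0.80×76 + 0.73×65 = 108.2500
Strategy 3: R₀ = 0.84×0 + 0.71×134 + 0.59×139 = 177.1500
Highest R₀: strategy 1 with 188.7200.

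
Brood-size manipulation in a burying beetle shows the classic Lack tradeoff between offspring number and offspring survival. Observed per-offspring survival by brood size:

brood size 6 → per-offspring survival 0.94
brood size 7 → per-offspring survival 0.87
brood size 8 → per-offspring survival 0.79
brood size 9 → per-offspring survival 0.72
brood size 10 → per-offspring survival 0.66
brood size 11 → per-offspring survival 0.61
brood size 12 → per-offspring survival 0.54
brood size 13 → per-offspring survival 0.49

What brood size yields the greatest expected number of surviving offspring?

11

Expected surviving offspring = c × s(c):
  c=6: 6 × 0.94 = 5.640
  c=7: 7 × 0.87 = 6.090
  c=8: 8 × 0.79 = 6.320
  c=9: 9 × 0.72 = 6.480
  c=10: 10 × 0.66 = 6.600
  c=11: 11 × 0.61 = 6.710
  c=12: 12 × 0.54 = 6.480
  c=13: 13 × 0.49 = 6.370
Maximum at c = 11 (6.710 surviving offspring).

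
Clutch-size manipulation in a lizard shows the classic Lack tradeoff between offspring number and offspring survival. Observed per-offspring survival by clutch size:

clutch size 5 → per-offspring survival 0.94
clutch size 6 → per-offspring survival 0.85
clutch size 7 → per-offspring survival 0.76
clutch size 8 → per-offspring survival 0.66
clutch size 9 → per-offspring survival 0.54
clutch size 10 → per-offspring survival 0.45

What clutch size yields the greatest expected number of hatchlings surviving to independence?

7

Expected hatchlings surviving to independence = c × s(c):
  c=5: 5 × 0.94 = 4.700
  c=6: 6 × 0.85 = 5.100
  c=7: 7 × 0.76 = 5.320
  c=8: 8 × 0.66 = 5.280
  c=9: 9 × 0.54 = 4.860
  c=10: 10 × 0.45 = 4.500
Maximum at c = 7 (5.320 hatchlings surviving to independence).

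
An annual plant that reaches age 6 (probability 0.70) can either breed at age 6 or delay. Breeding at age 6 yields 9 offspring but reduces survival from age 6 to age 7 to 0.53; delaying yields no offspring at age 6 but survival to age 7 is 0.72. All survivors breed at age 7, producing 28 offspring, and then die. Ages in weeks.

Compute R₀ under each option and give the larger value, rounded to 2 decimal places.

breed at age 6: R₀ = 0.70 × (9 + 0.53 × 28) = 0.70 × 23.8400 = 16.6880
delay to age 7: R₀ = 0.70 × (0.72 × 28) = 0.70 × 20.1600 = 14.1120
Higher: breed at age 6 (16.6880).

16.69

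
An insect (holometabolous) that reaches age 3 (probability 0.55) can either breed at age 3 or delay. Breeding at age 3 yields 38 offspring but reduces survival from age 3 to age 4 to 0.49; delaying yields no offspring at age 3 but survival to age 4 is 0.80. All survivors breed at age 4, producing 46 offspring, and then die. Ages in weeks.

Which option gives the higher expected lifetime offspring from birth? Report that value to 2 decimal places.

breed at age 3: R₀ = 0.55 × (38 + 0.49 × 46) = 0.55 × 60.5400 = 33.2970
delay to age 4: R₀ = 0.55 × (0.80 × 46) = 0.55 × 36.8000 = 20.2400
Higher: breed at age 3 (33.2970).

33.30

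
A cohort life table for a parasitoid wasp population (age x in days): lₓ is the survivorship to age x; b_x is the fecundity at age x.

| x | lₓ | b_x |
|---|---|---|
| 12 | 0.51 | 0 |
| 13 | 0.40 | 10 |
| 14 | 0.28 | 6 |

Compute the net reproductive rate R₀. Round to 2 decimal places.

5.68

R₀ = Σ lₓ b_x:
  age 12: 0.51 × 0 = 0.0000
  age 13: 0.40 × 10 = 4.0000
  age 14: 0.28 × 6 = 1.6800
R₀ = 0.0000 + 4.0000 + 1.6800 = 5.6800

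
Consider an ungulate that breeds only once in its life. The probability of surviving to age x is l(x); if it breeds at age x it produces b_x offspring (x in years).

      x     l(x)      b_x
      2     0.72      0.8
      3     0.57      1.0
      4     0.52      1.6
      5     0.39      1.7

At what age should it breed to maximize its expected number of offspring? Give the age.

4

Expected offspring if breeding at age x = l(x) × b_x:
  age 2: 0.72 × 0.8 = 0.576
  age 3: 0.57 × 1.0 = 0.570
  age 4: 0.52 × 1.6 = 0.832
  age 5: 0.39 × 1.7 = 0.663
Maximum at age 4 (0.832).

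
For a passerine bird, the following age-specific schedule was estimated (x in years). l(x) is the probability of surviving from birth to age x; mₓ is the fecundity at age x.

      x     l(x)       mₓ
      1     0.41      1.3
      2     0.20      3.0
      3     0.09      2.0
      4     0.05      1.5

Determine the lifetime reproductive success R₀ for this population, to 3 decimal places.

1.388

R₀ = Σ l(x) mₓ:
  age 1: 0.41 × 1.3 = 0.5330
  age 2: 0.20 × 3.0 = 0.6000
  age 3: 0.09 × 2.0 = 0.1800
  age 4: 0.05 × 1.5 = 0.0750
R₀ = 0.5330 + 0.6000 + 0.1800 + 0.0750 = 1.3880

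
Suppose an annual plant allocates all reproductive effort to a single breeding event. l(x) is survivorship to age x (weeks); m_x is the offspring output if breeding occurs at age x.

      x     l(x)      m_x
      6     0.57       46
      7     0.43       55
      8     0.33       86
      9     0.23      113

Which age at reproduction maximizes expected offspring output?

Expected offspring if breeding at age x = l(x) × m_x:
  age 6: 0.57 × 46 = 26.220
  age 7: 0.43 × 55 = 23.650
  age 8: 0.33 × 86 = 28.380
  age 9: 0.23 × 113 = 25.990
Maximum at age 8 (28.380).

8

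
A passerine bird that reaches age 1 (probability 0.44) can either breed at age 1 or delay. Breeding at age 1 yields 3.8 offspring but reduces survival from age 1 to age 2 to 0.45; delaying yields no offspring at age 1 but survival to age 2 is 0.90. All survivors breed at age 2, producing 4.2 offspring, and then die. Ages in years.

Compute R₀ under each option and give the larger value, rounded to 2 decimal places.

2.50

breed at age 1: R₀ = 0.44 × (3.8 + 0.45 × 4.2) = 0.44 × 5.6900 = 2.5036
delay to age 2: R₀ = 0.44 × (0.90 × 4.2) = 0.44 × 3.7800 = 1.6632
Higher: breed at age 1 (2.5036).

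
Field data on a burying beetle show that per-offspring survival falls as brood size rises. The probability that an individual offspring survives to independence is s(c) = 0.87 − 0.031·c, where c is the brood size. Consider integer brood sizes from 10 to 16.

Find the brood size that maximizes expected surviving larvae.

14

Expected surviving larvae = c × s(c):
  c=10: 10 × 0.560 = 5.600
  c=11: 11 × 0.529 = 5.819
  c=12: 12 × 0.498 = 5.976
  c=13: 13 × 0.467 = 6.071
  c=14: 14 × 0.436 = 6.104
  c=15: 15 × 0.405 = 6.075
  c=16: 16 × 0.374 = 5.984
Maximum at c = 14 (6.104 surviving larvae).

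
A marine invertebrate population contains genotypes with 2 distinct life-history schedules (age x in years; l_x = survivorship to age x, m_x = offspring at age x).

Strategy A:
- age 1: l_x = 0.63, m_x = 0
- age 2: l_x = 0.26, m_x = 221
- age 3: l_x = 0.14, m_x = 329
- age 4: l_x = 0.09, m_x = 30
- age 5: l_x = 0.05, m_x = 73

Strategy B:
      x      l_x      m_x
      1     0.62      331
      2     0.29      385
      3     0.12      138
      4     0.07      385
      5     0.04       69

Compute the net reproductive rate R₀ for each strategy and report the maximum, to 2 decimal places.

Strategy A: R₀ = 0.63×0 + 0.26×221 + 0.14×329 + 0.09×30 + 0.05×73 = 109.8700
Strategy B: R₀ = 0.62×331 + 0.29×385 + 0.12×138 + 0.07×385 + 0.04×69 = 363.1400
Highest R₀: strategy B with 363.1400.

363.14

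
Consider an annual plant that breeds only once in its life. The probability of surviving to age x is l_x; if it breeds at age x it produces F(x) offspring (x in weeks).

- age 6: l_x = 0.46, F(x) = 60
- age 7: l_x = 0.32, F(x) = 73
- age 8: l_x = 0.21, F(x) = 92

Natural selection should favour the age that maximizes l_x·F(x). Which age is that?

6

Expected offspring if breeding at age x = l_x × F(x):
  age 6: 0.46 × 60 = 27.600
  age 7: 0.32 × 73 = 23.360
  age 8: 0.21 × 92 = 19.320
Maximum at age 6 (27.600).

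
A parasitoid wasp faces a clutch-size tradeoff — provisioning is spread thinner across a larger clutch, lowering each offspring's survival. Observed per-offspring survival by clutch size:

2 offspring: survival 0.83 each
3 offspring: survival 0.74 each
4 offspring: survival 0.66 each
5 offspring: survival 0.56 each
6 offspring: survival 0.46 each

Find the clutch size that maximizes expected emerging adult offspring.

Expected emerging adult offspring = c × s(c):
  c=2: 2 × 0.83 = 1.660
  c=3: 3 × 0.74 = 2.220
  c=4: 4 × 0.66 = 2.640
  c=5: 5 × 0.56 = 2.800
  c=6: 6 × 0.46 = 2.760
Maximum at c = 5 (2.800 emerging adult offspring).

5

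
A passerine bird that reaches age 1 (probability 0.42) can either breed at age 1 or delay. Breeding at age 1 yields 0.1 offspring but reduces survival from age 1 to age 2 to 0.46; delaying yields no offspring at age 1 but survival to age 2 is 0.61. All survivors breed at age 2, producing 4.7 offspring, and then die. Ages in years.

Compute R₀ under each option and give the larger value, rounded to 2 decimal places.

breed at age 1: R₀ = 0.42 × (0.1 + 0.46 × 4.7) = 0.42 × 2.2620 = 0.9500
delay to age 2: R₀ = 0.42 × (0.61 × 4.7) = 0.42 × 2.8670 = 1.2041
Higher: delay to age 2 (1.2041).

1.20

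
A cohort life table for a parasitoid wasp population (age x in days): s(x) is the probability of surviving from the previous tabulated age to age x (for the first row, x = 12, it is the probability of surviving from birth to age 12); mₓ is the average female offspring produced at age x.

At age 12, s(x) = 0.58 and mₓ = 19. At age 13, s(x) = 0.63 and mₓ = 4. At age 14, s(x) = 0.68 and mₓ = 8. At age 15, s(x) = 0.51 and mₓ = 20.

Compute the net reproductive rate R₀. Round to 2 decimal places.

17.00

Survivorship from birth: l_x = s_12·s_13·…·s_x.
  l_12 = 0.58000
  l_13 = 0.36540
  l_14 = 0.24847
  l_15 = 0.12672
R₀ = Σ l_x mₓ:
  age 12: 0.58000 × 19 = 11.0200
  age 13: 0.36540 × 4 = 1.4616
  age 14: 0.24847 × 8 = 1.9878
  age 15: 0.12672 × 20 = 2.5344
R₀ = 11.0200 + 1.4616 + 1.9878 + 2.5344 = 17.0038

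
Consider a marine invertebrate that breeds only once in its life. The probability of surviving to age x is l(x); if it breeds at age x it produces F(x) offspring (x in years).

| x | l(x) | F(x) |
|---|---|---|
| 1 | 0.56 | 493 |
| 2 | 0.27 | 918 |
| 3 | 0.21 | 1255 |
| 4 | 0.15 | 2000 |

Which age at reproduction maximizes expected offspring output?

Expected offspring if breeding at age x = l(x) × F(x):
  age 1: 0.56 × 493 = 276.080
  age 2: 0.27 × 918 = 247.860
  age 3: 0.21 × 1255 = 263.550
  age 4: 0.15 × 2000 = 300.000
Maximum at age 4 (300.000).

4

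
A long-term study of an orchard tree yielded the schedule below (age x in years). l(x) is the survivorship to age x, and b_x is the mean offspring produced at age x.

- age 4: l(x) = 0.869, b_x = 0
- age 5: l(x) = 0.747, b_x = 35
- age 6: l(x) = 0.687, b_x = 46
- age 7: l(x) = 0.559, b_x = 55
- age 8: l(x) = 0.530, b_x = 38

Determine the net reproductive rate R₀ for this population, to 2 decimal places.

R₀ = Σ l(x) b_x:
  age 4: 0.869 × 0 = 0.0000
  age 5: 0.747 × 35 = 26.1450
  age 6: 0.687 × 46 = 31.6020
  age 7: 0.559 × 55 = 30.7450
  age 8: 0.530 × 38 = 20.1400
R₀ = 0.0000 + 26.1450 + 31.6020 + 30.7450 + 20.1400 = 108.6320

108.63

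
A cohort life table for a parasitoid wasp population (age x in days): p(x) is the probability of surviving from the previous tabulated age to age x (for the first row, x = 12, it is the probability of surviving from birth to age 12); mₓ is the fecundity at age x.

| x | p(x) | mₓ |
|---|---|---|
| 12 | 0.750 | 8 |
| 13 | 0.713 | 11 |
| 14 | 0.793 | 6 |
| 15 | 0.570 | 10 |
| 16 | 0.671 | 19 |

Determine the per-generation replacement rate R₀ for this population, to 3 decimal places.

Survivorship from birth: l_x = p_12·p_13·…·p_x.
  l_12 = 0.75000
  l_13 = 0.53475
  l_14 = 0.42406
  l_15 = 0.24171
  l_16 = 0.16219
R₀ = Σ l_x mₓ:
  age 12: 0.75000 × 8 = 6.0000
  age 13: 0.53475 × 11 = 5.8822
  age 14: 0.42406 × 6 = 2.5444
  age 15: 0.24171 × 10 = 2.4171
  age 16: 0.16219 × 19 = 3.0816
R₀ = 6.0000 + 5.8822 + 2.5444 + 2.4171 + 3.0816 = 19.9253

19.925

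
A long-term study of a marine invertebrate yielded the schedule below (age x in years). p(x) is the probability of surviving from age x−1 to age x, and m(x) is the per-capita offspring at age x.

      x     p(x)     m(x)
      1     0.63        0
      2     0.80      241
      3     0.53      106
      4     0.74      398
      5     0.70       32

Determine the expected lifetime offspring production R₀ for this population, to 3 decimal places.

Survivorship from birth: l_x = p_1·p_2·…·p_x.
  l_1 = 0.63000
  l_2 = 0.50400
  l_3 = 0.26712
  l_4 = 0.19767
  l_5 = 0.13837
R₀ = Σ l_x m(x):
  age 1: 0.63000 × 0 = 0.0000
  age 2: 0.50400 × 241 = 121.4640
  age 3: 0.26712 × 106 = 28.3147
  age 4: 0.19767 × 398 = 78.6727
  age 5: 0.13837 × 32 = 4.4278
R₀ = 0.0000 + 121.4640 + 28.3147 + 78.6727 + 4.4278 = 232.8792

232.879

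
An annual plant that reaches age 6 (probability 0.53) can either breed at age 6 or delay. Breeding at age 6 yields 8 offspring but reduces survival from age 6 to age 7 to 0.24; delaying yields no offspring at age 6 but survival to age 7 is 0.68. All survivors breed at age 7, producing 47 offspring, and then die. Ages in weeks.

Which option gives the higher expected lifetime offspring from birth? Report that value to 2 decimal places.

16.94

breed at age 6: R₀ = 0.53 × (8 + 0.24 × 47) = 0.53 × 19.2800 = 10.2184
delay to age 7: R₀ = 0.53 × (0.68 × 47) = 0.53 × 31.9600 = 16.9388
Higher: delay to age 7 (16.9388).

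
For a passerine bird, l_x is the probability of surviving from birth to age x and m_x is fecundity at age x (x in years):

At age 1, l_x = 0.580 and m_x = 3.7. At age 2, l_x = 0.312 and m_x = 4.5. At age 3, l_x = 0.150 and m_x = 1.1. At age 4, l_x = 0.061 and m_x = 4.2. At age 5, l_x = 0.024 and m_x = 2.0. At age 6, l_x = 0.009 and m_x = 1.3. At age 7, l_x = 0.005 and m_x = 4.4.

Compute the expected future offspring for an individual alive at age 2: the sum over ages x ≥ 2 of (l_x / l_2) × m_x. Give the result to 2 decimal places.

6.11

l_2 = 0.312. Conditional survival from age 2 to x is l_x / l_2.
  x=2: (0.312/0.312) × 4.5 = 4.5000
  x=3: (0.150/0.312) × 1.1 = 0.5288
  x=4: (0.061/0.312) × 4.2 = 0.8212
  x=5: (0.024/0.312) × 2.0 = 0.1538
  x=6: (0.009/0.312) × 1.3 = 0.0375
  x=7: (0.005/0.312) × 4.4 = 0.0705
Sum = 4.5000 + 0.5288 + 0.8212 + 0.1538 + 0.0375 + 0.0705 = 6.1119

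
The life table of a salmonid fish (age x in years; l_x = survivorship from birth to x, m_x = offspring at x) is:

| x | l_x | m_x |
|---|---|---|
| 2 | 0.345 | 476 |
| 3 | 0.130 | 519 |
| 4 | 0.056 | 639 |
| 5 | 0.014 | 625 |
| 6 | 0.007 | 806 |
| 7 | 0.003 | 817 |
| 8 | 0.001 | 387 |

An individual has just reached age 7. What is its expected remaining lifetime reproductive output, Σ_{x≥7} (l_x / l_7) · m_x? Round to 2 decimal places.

946.00

l_7 = 0.003. Conditional survival from age 7 to x is l_x / l_7.
  x=7: (0.003/0.003) × 817 = 817.0000
  x=8: (0.001/0.003) × 387 = 129.0000
Sum = 817.0000 + 129.0000 = 946.0000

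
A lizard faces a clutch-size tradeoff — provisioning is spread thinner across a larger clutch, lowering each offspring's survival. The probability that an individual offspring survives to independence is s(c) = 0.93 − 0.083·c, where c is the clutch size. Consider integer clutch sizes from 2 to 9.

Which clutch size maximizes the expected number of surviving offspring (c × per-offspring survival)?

6

Expected surviving offspring = c × s(c):
  c=2: 2 × 0.764 = 1.528
  c=3: 3 × 0.681 = 2.043
  c=4: 4 × 0.598 = 2.392
  c=5: 5 × 0.515 = 2.575
  c=6: 6 × 0.432 = 2.592
  c=7: 7 × 0.349 = 2.443
  c=8: 8 × 0.266 = 2.128
  c=9: 9 × 0.183 = 1.647
Maximum at c = 6 (2.592 surviving offspring).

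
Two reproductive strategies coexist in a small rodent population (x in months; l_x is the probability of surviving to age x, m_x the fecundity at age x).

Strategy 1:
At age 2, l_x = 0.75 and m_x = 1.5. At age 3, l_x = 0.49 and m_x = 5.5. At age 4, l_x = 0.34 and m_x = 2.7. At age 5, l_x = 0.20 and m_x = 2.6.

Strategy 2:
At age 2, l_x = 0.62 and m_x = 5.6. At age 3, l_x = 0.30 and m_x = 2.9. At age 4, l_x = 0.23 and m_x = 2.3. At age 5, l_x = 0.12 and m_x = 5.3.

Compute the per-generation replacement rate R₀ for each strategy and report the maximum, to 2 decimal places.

Strategy 1: R₀ = 0.75×1.5 + 0.49×5.5 + 0.34×2.7 + 0.20×2.6 = 5.2580
Strategy 2: R₀ = 0.62×5.6 + 0.30×2.9 + 0.23×2.3 + 0.12×5.3 = 5.5070
Highest R₀: strategy 2 with 5.5070.

5.51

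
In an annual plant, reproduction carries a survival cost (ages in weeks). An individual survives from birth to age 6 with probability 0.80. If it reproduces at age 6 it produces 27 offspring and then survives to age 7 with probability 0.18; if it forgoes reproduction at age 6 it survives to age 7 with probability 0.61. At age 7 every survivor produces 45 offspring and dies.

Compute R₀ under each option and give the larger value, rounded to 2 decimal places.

breed at age 6: R₀ = 0.80 × (27 + 0.18 × 45) = 0.80 × 35.1000 = 28.0800
delay to age 7: R₀ = 0.80 × (0.61 × 45) = 0.80 × 27.4500 = 21.9600
Higher: breed at age 6 (28.0800).

28.08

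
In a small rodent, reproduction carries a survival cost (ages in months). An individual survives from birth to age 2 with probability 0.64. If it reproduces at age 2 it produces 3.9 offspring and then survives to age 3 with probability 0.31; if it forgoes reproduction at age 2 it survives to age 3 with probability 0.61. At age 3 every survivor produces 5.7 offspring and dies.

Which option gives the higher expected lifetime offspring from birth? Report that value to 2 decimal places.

3.63

breed at age 2: R₀ = 0.64 × (3.9 + 0.31 × 5.7) = 0.64 × 5.6670 = 3.6269
delay to age 3: R₀ = 0.64 × (0.61 × 5.7) = 0.64 × 3.4770 = 2.2253
Higher: breed at age 2 (3.6269).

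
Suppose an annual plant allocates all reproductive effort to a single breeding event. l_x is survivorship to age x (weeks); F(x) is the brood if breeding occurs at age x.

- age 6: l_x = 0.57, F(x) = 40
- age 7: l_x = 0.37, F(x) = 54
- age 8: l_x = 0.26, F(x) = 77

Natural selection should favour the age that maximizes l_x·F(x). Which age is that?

Expected offspring if breeding at age x = l_x × F(x):
  age 6: 0.57 × 40 = 22.800
  age 7: 0.37 × 54 = 19.980
  age 8: 0.26 × 77 = 20.020
Maximum at age 6 (22.800).

6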